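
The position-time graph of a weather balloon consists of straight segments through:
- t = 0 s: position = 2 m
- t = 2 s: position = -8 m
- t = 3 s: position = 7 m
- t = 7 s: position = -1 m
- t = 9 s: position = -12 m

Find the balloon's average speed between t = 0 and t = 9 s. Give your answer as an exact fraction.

Average speed = (total path length)/(elapsed time); on a piecewise-linear x-t graph the path length is Σ|Δx|.
0–2 s: |Δx| = |-8 − 2| = 10 m
2–3 s: |Δx| = |7 − -8| = 15 m
3–7 s: |Δx| = |-1 − 7| = 8 m
7–9 s: |Δx| = |-12 − -1| = 11 m
Total path = 44 m; average speed = 44/9 = 44/9 m/s.

44/9 m/s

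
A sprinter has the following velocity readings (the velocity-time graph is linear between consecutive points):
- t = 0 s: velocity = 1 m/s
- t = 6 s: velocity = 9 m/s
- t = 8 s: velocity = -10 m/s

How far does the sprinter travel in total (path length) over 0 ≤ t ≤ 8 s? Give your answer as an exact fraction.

751/19 m

Total distance travelled is ∫|v| dt — sum the magnitudes of each area piece.
0–6 s: |½(1 + 9)(6)| = 30 m
6–8 s: v = 0 at t = 132/19 s; triangle areas 81/19 + 100/19 = 181/19 m
Total distance = 751/19 m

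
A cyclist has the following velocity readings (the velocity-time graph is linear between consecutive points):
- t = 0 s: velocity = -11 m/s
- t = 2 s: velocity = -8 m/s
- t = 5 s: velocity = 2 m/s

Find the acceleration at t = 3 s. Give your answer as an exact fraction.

10/3 m/s²

Acceleration is the slope of the v-t graph on 2–5 s: (2 − -8)/(5 − 2) = 10/3 m/s².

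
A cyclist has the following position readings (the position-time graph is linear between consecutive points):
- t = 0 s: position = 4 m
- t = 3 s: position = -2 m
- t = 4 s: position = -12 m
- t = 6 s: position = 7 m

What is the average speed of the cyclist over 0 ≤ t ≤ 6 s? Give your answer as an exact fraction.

35/6 m/s

Average speed = (total path length)/(elapsed time); on a piecewise-linear x-t graph the path length is Σ|Δx|.
0–3 s: |Δx| = |-2 − 4| = 6 m
3–4 s: |Δx| = |-12 − -2| = 10 m
4–6 s: |Δx| = |7 − -12| = 19 m
Total path = 35 m; average speed = 35/6 = 35/6 m/s.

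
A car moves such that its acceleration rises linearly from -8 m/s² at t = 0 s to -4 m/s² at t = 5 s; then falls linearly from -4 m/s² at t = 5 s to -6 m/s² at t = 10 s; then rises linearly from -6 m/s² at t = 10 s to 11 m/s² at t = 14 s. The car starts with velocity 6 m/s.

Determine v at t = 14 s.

-39 m/s

Δv equals the area under the a-t graph; then v = v₀ + Δv.
0–5 s: ½(-8 + -4)(5) = -30 m/s
5–10 s: ½(-4 + -6)(5) = -25 m/s
10–14 s: ½(-6 + 11)(4) = 10 m/s
Δv = -45 m/s, so v(14) = 6 + (-45) = -39 m/s.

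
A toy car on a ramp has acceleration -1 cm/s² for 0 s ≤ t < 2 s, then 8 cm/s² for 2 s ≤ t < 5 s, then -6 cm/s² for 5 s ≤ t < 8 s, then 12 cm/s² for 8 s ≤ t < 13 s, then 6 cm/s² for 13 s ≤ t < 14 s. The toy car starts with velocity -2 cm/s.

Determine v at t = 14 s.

68 cm/s

Δv equals the area under the a-t graph; then v = v₀ + Δv.
0–2 s: -1 × 2 = -2 cm/s
2–5 s: 8 × 3 = 24 cm/s
5–8 s: -6 × 3 = -18 cm/s
8–13 s: 12 × 5 = 60 cm/s
13–14 s: 6 × 1 = 6 cm/s
Δv = 70 cm/s, so v(14) = -2 + (70) = 68 cm/s.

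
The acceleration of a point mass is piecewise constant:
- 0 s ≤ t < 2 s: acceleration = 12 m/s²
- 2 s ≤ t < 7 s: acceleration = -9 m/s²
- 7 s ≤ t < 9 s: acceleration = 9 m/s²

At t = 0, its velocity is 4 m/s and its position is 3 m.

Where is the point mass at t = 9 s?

46.5 m

On each constant-a segment, Δv = aΔt and Δx = v₀Δt + ½aΔt²; chain segment to segment.
0–2 s: v starts 4 m/s; Δx = 4·2 + ½·12·2² = 32 m; v ends 28 m/s.
2–7 s: v starts 28 m/s; Δx = 28·5 + ½·-9·5² = 27.5 m; v ends -17 m/s.
7–9 s: v starts -17 m/s; Δx = -17·2 + ½·9·2² = -16 m; v ends 1 m/s.
x(9) = 3 + Σ Δx = 46.5 m.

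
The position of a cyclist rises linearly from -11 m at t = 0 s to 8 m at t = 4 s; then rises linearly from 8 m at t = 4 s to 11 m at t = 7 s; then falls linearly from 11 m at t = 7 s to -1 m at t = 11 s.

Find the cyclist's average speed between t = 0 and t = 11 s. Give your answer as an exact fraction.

Average speed = (total path length)/(elapsed time); on a piecewise-linear x-t graph the path length is Σ|Δx|.
0–4 s: |Δx| = |8 − -11| = 19 m
4–7 s: |Δx| = |11 − 8| = 3 m
7–11 s: |Δx| = |-1 − 11| = 12 m
Total path = 34 m; average speed = 34/11 = 34/11 m/s.

34/11 m/s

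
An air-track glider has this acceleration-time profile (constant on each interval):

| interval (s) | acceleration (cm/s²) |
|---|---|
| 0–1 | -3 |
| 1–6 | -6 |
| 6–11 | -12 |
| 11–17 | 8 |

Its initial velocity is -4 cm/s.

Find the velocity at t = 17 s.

Δv equals the area under the a-t graph; then v = v₀ + Δv.
0–1 s: -3 × 1 = -3 cm/s
1–6 s: -6 × 5 = -30 cm/s
6–11 s: -12 × 5 = -60 cm/s
11–17 s: 8 × 6 = 48 cm/s
Δv = -45 cm/s, so v(17) = -4 + (-45) = -49 cm/s.

-49 cm/s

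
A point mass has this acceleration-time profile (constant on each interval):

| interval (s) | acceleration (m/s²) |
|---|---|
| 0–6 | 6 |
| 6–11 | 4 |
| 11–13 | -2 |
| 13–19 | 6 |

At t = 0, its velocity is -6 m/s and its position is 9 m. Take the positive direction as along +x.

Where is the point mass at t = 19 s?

On each constant-a segment, Δv = aΔt and Δx = v₀Δt + ½aΔt²; chain segment to segment.
0–6 s: v starts -6 m/s; Δx = -6·6 + ½·6·6² = 72 m; v ends 30 m/s.
6–11 s: v starts 30 m/s; Δx = 30·5 + ½·4·5² = 200 m; v ends 50 m/s.
11–13 s: v starts 50 m/s; Δx = 50·2 + ½·-2·2² = 96 m; v ends 46 m/s.
13–19 s: v starts 46 m/s; Δx = 46·6 + ½·6·6² = 384 m; v ends 82 m/s.
x(19) = 9 + Σ Δx = 761 m.

761 m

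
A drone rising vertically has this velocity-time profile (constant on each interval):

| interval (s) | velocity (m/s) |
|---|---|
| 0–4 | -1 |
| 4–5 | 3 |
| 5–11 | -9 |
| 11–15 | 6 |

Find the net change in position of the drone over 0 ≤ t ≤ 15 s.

-31 m

Net displacement equals the area under the velocity-time graph (areas below the axis count negative).
0–4 s: -1 × 4 = -4 m
4–5 s: 3 × 1 = 3 m
5–11 s: -9 × 6 = -54 m
11–15 s: 6 × 4 = 24 m
Net displacement = -31 m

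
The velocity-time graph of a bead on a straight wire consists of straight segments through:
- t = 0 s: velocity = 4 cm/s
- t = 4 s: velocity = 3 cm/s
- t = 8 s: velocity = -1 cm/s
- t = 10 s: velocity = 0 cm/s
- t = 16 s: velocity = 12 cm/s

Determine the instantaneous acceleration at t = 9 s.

Acceleration is the slope of the v-t graph on 8–10 s: (0 − -1)/(10 − 8) = 0.5 cm/s².

0.5 cm/s²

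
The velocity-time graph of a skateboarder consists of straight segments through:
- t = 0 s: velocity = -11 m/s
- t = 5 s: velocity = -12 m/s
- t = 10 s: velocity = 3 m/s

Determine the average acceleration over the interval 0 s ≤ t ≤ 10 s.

Average acceleration = Δv/Δt = (3 − -11)/(10 − 0) = 1.4 m/s².

1.4 m/s²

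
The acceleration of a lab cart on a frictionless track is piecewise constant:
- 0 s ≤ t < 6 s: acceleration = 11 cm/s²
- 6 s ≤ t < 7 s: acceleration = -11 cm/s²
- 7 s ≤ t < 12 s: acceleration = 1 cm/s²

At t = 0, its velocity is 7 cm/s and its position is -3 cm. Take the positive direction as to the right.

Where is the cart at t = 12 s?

627 cm

On each constant-a segment, Δv = aΔt and Δx = v₀Δt + ½aΔt²; chain segment to segment.
0–6 s: v starts 7 cm/s; Δx = 7·6 + ½·11·6² = 240 cm; v ends 73 cm/s.
6–7 s: v starts 73 cm/s; Δx = 73·1 + ½·-11·1² = 67.5 cm; v ends 62 cm/s.
7–12 s: v starts 62 cm/s; Δx = 62·5 + ½·1·5² = 322.5 cm; v ends 67 cm/s.
x(12) = -3 + Σ Δx = 627 cm.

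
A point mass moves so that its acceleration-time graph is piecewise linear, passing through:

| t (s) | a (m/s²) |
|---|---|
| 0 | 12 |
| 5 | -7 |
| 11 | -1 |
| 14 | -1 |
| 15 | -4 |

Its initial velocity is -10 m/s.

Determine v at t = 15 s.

Δv equals the area under the a-t graph; then v = v₀ + Δv.
0–5 s: ½(12 + -7)(5) = 12.5 m/s
5–11 s: ½(-7 + -1)(6) = -24 m/s
11–14 s: -1 × 3 = -3 m/s
14–15 s: ½(-1 + -4)(1) = -2.5 m/s
Δv = -17 m/s, so v(15) = -10 + (-17) = -27 m/s.

-27 m/s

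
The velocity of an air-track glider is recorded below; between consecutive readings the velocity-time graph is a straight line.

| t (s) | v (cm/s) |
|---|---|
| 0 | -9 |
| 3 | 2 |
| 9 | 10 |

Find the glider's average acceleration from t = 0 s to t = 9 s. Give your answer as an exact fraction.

19/9 cm/s²

Average acceleration = Δv/Δt = (10 − -9)/(9 − 0) = 19/9 cm/s².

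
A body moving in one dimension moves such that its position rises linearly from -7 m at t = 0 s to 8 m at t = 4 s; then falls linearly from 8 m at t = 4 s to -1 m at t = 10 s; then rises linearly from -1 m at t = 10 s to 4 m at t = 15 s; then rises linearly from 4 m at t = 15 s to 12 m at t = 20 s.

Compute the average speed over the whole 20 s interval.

1.85 m/s

Average speed = (total path length)/(elapsed time); on a piecewise-linear x-t graph the path length is Σ|Δx|.
0–4 s: |Δx| = |8 − -7| = 15 m
4–10 s: |Δx| = |-1 − 8| = 9 m
10–15 s: |Δx| = |4 − -1| = 5 m
15–20 s: |Δx| = |12 − 4| = 8 m
Total path = 37 m; average speed = 37/20 = 1.85 m/s.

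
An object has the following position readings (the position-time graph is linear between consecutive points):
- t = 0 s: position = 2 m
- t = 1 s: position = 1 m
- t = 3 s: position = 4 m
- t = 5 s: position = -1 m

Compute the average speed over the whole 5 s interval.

Average speed = (total path length)/(elapsed time); on a piecewise-linear x-t graph the path length is Σ|Δx|.
0–1 s: |Δx| = |1 − 2| = 1 m
1–3 s: |Δx| = |4 − 1| = 3 m
3–5 s: |Δx| = |-1 − 4| = 5 m
Total path = 9 m; average speed = 9/5 = 1.8 m/s.

1.8 m/s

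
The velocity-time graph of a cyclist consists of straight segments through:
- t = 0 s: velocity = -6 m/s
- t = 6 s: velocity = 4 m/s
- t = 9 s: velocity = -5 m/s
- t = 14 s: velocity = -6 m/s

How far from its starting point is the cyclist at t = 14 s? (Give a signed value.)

Displacement is the signed area under the v-t curve.
0–6 s: ½(-6 + 4)(6) = -6 m
6–9 s: ½(4 + -5)(3) = -1.5 m
9–14 s: ½(-5 + -6)(5) = -27.5 m
Net displacement = -35 m

-35 m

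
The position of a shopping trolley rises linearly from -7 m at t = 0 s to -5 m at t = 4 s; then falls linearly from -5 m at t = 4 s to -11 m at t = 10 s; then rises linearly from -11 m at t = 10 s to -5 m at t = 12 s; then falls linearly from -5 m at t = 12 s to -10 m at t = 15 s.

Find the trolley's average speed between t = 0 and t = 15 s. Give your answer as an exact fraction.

Average speed = (total path length)/(elapsed time); on a piecewise-linear x-t graph the path length is Σ|Δx|.
0–4 s: |Δx| = |-5 − -7| = 2 m
4–10 s: |Δx| = |-11 − -5| = 6 m
10–12 s: |Δx| = |-5 − -11| = 6 m
12–15 s: |Δx| = |-10 − -5| = 5 m
Total path = 19 m; average speed = 19/15 = 19/15 m/s.

19/15 m/s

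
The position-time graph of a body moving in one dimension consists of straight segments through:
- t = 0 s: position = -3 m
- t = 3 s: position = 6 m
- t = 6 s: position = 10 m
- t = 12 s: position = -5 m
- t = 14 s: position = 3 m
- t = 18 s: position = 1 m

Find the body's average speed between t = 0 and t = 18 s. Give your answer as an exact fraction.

19/9 m/s

Average speed = (total path length)/(elapsed time); on a piecewise-linear x-t graph the path length is Σ|Δx|.
0–3 s: |Δx| = |6 − -3| = 9 m
3–6 s: |Δx| = |10 − 6| = 4 m
6–12 s: |Δx| = |-5 − 10| = 15 m
12–14 s: |Δx| = |3 − -5| = 8 m
14–18 s: |Δx| = |1 − 3| = 2 m
Total path = 38 m; average speed = 38/18 = 19/9 m/s.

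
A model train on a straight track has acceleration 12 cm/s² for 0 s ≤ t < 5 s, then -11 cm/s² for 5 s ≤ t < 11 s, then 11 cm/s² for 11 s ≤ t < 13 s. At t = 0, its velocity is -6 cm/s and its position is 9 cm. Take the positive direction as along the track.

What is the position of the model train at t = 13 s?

On each constant-a segment, Δv = aΔt and Δx = v₀Δt + ½aΔt²; chain segment to segment.
0–5 s: v starts -6 cm/s; Δx = -6·5 + ½·12·5² = 120 cm; v ends 54 cm/s.
5–11 s: v starts 54 cm/s; Δx = 54·6 + ½·-11·6² = 126 cm; v ends -12 cm/s.
11–13 s: v starts -12 cm/s; Δx = -12·2 + ½·11·2² = -2 cm; v ends 10 cm/s.
x(13) = 9 + Σ Δx = 253 cm.

253 cm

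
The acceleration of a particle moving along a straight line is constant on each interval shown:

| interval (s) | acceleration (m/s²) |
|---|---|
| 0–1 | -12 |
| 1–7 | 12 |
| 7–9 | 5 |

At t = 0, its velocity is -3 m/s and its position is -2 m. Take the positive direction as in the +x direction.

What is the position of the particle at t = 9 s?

On each constant-a segment, Δv = aΔt and Δx = v₀Δt + ½aΔt²; chain segment to segment.
0–1 s: v starts -3 m/s; Δx = -3·1 + ½·-12·1² = -9 m; v ends -15 m/s.
1–7 s: v starts -15 m/s; Δx = -15·6 + ½·12·6² = 126 m; v ends 57 m/s.
7–9 s: v starts 57 m/s; Δx = 57·2 + ½·5·2² = 124 m; v ends 67 m/s.
x(9) = -2 + Σ Δx = 239 m.

239 m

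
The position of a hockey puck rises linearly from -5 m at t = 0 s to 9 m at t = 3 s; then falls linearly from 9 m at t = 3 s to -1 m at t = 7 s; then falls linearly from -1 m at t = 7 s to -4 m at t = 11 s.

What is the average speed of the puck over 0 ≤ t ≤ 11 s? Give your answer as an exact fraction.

Average speed = (total path length)/(elapsed time); on a piecewise-linear x-t graph the path length is Σ|Δx|.
0–3 s: |Δx| = |9 − -5| = 14 m
3–7 s: |Δx| = |-1 − 9| = 10 m
7–11 s: |Δx| = |-4 − -1| = 3 m
Total path = 27 m; average speed = 27/11 = 27/11 m/s.

27/11 m/s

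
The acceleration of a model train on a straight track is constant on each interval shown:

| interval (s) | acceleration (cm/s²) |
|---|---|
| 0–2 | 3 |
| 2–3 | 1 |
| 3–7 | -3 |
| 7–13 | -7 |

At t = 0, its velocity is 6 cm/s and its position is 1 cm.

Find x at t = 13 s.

-60.5 cm

On each constant-a segment, Δv = aΔt and Δx = v₀Δt + ½aΔt²; chain segment to segment.
0–2 s: v starts 6 cm/s; Δx = 6·2 + ½·3·2² = 18 cm; v ends 12 cm/s.
2–3 s: v starts 12 cm/s; Δx = 12·1 + ½·1·1² = 12.5 cm; v ends 13 cm/s.
3–7 s: v starts 13 cm/s; Δx = 13·4 + ½·-3·4² = 28 cm; v ends 1 cm/s.
7–13 s: v starts 1 cm/s; Δx = 1·6 + ½·-7·6² = -120 cm; v ends -41 cm/s.
x(13) = 1 + Σ Δx = -60.5 cm.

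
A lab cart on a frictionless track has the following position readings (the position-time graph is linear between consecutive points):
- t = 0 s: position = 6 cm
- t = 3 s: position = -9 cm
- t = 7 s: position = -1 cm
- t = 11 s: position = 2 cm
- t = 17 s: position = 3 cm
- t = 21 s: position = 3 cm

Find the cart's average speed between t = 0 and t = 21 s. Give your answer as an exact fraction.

9/7 cm/s

Average speed = (total path length)/(elapsed time); on a piecewise-linear x-t graph the path length is Σ|Δx|.
0–3 s: |Δx| = |-9 − 6| = 15 cm
3–7 s: |Δx| = |-1 − -9| = 8 cm
7–11 s: |Δx| = |2 − -1| = 3 cm
11–17 s: |Δx| = |3 − 2| = 1 cm
17–21 s: |Δx| = |3 − 3| = 0 cm
Total path = 27 cm; average speed = 27/21 = 9/7 cm/s.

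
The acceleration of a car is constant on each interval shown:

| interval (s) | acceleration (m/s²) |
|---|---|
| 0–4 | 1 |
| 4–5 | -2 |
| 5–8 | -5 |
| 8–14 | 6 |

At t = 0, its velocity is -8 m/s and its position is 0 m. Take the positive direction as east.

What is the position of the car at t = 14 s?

On each constant-a segment, Δv = aΔt and Δx = v₀Δt + ½aΔt²; chain segment to segment.
0–4 s: v starts -8 m/s; Δx = -8·4 + ½·1·4² = -24 m; v ends -4 m/s.
4–5 s: v starts -4 m/s; Δx = -4·1 + ½·-2·1² = -5 m; v ends -6 m/s.
5–8 s: v starts -6 m/s; Δx = -6·3 + ½·-5·3² = -40.5 m; v ends -21 m/s.
8–14 s: v starts -21 m/s; Δx = -21·6 + ½·6·6² = -18 m; v ends 15 m/s.
x(14) = 0 + Σ Δx = -87.5 m.

-87.5 m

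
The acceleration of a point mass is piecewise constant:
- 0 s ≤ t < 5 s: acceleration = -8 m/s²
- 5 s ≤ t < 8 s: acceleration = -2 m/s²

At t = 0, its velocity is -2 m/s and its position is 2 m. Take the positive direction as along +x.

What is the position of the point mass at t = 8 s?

On each constant-a segment, Δv = aΔt and Δx = v₀Δt + ½aΔt²; chain segment to segment.
0–5 s: v starts -2 m/s; Δx = -2·5 + ½·-8·5² = -110 m; v ends -42 m/s.
5–8 s: v starts -42 m/s; Δx = -42·3 + ½·-2·3² = -135 m; v ends -48 m/s.
x(8) = 2 + Σ Δx = -243 m.

-243 m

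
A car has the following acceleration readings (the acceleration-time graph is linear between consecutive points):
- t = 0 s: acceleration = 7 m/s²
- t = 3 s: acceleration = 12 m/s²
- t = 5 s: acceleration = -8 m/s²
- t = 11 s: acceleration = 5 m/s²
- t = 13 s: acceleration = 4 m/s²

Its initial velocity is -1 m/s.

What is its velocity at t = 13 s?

Δv equals the area under the a-t graph; then v = v₀ + Δv.
0–3 s: ½(7 + 12)(3) = 28.5 m/s
3–5 s: ½(12 + -8)(2) = 4 m/s
5–11 s: ½(-8 + 5)(6) = -9 m/s
11–13 s: ½(5 + 4)(2) = 9 m/s
Δv = 32.5 m/s, so v(13) = -1 + (32.5) = 31.5 m/s.

31.5 m/s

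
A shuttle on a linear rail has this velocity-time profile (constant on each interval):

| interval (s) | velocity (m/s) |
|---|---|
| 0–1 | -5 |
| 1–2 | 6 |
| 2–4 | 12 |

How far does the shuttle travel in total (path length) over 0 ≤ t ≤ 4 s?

35 m

Distance (not displacement) is the total path length: add the absolute areas under v-t.
0–1 s: |-5| × 1 = 5 m
1–2 s: |6| × 1 = 6 m
2–4 s: |12| × 2 = 24 m
Total distance = 35 m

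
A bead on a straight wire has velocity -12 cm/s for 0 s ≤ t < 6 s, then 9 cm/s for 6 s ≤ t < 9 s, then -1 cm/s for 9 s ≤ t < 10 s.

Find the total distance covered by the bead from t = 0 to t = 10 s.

Total distance travelled is ∫|v| dt — sum the magnitudes of each area piece.
0–6 s: |-12| × 6 = 72 cm
6–9 s: |9| × 3 = 27 cm
9–10 s: |-1| × 1 = 1 cm
Total distance = 100 cm

100 cm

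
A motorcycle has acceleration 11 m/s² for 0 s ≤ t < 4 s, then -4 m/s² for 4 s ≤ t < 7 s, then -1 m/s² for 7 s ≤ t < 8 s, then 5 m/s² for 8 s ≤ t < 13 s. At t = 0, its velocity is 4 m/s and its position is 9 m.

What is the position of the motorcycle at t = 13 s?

512 m

On each constant-a segment, Δv = aΔt and Δx = v₀Δt + ½aΔt²; chain segment to segment.
0–4 s: v starts 4 m/s; Δx = 4·4 + ½·11·4² = 104 m; v ends 48 m/s.
4–7 s: v starts 48 m/s; Δx = 48·3 + ½·-4·3² = 126 m; v ends 36 m/s.
7–8 s: v starts 36 m/s; Δx = 36·1 + ½·-1·1² = 35.5 m; v ends 35 m/s.
8–13 s: v starts 35 m/s; Δx = 35·5 + ½·5·5² = 237.5 m; v ends 60 m/s.
x(13) = 9 + Σ Δx = 512 m.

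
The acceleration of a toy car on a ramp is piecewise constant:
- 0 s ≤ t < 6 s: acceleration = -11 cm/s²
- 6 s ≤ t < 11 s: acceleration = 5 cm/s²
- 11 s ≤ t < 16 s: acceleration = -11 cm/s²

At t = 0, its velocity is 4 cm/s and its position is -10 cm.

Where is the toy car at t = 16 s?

-754 cm

On each constant-a segment, Δv = aΔt and Δx = v₀Δt + ½aΔt²; chain segment to segment.
0–6 s: v starts 4 cm/s; Δx = 4·6 + ½·-11·6² = -174 cm; v ends -62 cm/s.
6–11 s: v starts -62 cm/s; Δx = -62·5 + ½·5·5² = -247.5 cm; v ends -37 cm/s.
11–16 s: v starts -37 cm/s; Δx = -37·5 + ½·-11·5² = -322.5 cm; v ends -92 cm/s.
x(16) = -10 + Σ Δx = -754 cm.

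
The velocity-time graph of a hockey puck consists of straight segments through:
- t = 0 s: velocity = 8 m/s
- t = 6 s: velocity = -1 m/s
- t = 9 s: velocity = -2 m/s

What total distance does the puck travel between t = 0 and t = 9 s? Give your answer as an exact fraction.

157/6 m

Total distance travelled is ∫|v| dt — sum the magnitudes of each area piece.
0–6 s: v = 0 at t = 16/3 s; triangle areas 64/3 + 1/3 = 65/3 m
6–9 s: |½(-1 + -2)(3)| = 4.5 m
Total distance = 157/6 m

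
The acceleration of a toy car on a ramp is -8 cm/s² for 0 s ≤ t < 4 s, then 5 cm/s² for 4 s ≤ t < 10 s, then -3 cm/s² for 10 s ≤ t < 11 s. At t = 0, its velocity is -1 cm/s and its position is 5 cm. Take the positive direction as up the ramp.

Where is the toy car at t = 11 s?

-175.5 cm

On each constant-a segment, Δv = aΔt and Δx = v₀Δt + ½aΔt²; chain segment to segment.
0–4 s: v starts -1 cm/s; Δx = -1·4 + ½·-8·4² = -68 cm; v ends -33 cm/s.
4–10 s: v starts -33 cm/s; Δx = -33·6 + ½·5·6² = -108 cm; v ends -3 cm/s.
10–11 s: v starts -3 cm/s; Δx = -3·1 + ½·-3·1² = -4.5 cm; v ends -6 cm/s.
x(11) = 5 + Σ Δx = -175.5 cm.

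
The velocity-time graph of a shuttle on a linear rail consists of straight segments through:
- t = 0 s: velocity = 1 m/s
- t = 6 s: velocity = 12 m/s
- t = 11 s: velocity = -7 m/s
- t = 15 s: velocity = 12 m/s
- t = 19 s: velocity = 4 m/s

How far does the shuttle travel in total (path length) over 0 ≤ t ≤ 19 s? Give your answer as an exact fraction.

Distance (not displacement) is the total path length: add the absolute areas under v-t.
0–6 s: |½(1 + 12)(6)| = 39 m
6–11 s: v = 0 at t = 174/19 s; triangle areas 360/19 + 245/38 = 965/38 m
11–15 s: v = 0 at t = 237/19 s; triangle areas 98/19 + 288/19 = 386/19 m
15–19 s: |½(12 + 4)(4)| = 32 m
Total distance = 4435/38 m

4435/38 m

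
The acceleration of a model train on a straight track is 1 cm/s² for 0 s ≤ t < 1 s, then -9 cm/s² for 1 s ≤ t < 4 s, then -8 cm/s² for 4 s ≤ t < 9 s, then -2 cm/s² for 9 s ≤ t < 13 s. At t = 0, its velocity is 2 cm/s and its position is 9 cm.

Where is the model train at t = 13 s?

-512 cm

On each constant-a segment, Δv = aΔt and Δx = v₀Δt + ½aΔt²; chain segment to segment.
0–1 s: v starts 2 cm/s; Δx = 2·1 + ½·1·1² = 2.5 cm; v ends 3 cm/s.
1–4 s: v starts 3 cm/s; Δx = 3·3 + ½·-9·3² = -31.5 cm; v ends -24 cm/s.
4–9 s: v starts -24 cm/s; Δx = -24·5 + ½·-8·5² = -220 cm; v ends -64 cm/s.
9–13 s: v starts -64 cm/s; Δx = -64·4 + ½·-2·4² = -272 cm; v ends -72 cm/s.
x(13) = 9 + Σ Δx = -512 cm.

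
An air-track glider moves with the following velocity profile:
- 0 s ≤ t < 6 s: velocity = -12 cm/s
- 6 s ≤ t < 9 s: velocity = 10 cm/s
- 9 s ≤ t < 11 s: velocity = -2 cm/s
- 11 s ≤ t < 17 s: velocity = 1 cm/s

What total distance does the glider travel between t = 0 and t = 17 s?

112 cm

Distance (not displacement) is the total path length: add the absolute areas under v-t.
0–6 s: |-12| × 6 = 72 cm
6–9 s: |10| × 3 = 30 cm
9–11 s: |-2| × 2 = 4 cm
11–17 s: |1| × 6 = 6 cm
Total distance = 112 cm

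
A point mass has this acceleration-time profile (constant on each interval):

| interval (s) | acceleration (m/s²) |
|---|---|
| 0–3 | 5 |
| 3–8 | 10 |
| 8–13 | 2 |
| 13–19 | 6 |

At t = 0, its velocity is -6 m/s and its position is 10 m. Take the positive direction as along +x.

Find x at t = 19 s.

On each constant-a segment, Δv = aΔt and Δx = v₀Δt + ½aΔt²; chain segment to segment.
0–3 s: v starts -6 m/s; Δx = -6·3 + ½·5·3² = 4.5 m; v ends 9 m/s.
3–8 s: v starts 9 m/s; Δx = 9·5 + ½·10·5² = 170 m; v ends 59 m/s.
8–13 s: v starts 59 m/s; Δx = 59·5 + ½·2·5² = 320 m; v ends 69 m/s.
13–19 s: v starts 69 m/s; Δx = 69·6 + ½·6·6² = 522 m; v ends 105 m/s.
x(19) = 10 + Σ Δx = 1026.5 m.

1026.5 m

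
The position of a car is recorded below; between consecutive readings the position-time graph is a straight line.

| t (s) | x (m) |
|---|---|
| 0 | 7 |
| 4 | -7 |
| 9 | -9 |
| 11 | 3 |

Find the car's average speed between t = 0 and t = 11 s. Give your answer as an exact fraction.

28/11 m/s

Average speed = (total path length)/(elapsed time); on a piecewise-linear x-t graph the path length is Σ|Δx|.
0–4 s: |Δx| = |-7 − 7| = 14 m
4–9 s: |Δx| = |-9 − -7| = 2 m
9–11 s: |Δx| = |3 − -9| = 12 m
Total path = 28 m; average speed = 28/11 = 28/11 m/s.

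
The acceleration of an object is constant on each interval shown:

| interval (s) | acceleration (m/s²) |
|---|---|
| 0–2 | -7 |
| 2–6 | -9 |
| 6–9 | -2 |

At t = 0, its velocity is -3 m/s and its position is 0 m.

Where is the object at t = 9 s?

-328 m

On each constant-a segment, Δv = aΔt and Δx = v₀Δt + ½aΔt²; chain segment to segment.
0–2 s: v starts -3 m/s; Δx = -3·2 + ½·-7·2² = -20 m; v ends -17 m/s.
2–6 s: v starts -17 m/s; Δx = -17·4 + ½·-9·4² = -140 m; v ends -53 m/s.
6–9 s: v starts -53 m/s; Δx = -53·3 + ½·-2·3² = -168 m; v ends -59 m/s.
x(9) = 0 + Σ Δx = -328 m.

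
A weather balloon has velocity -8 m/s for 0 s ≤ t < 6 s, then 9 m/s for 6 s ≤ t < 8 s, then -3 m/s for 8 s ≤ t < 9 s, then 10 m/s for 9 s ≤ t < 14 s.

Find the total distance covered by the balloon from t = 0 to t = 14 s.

119 m

Distance (not displacement) is the total path length: add the absolute areas under v-t.
0–6 s: |-8| × 6 = 48 m
6–8 s: |9| × 2 = 18 m
8–9 s: |-3| × 1 = 3 m
9–14 s: |10| × 5 = 50 m
Total distance = 119 m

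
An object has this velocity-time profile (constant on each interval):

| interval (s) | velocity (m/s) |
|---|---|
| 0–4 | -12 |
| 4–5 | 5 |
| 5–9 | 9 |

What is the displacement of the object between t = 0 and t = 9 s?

-7 m

Displacement is the signed area under the v-t curve.
0–4 s: -12 × 4 = -48 m
4–5 s: 5 × 1 = 5 m
5–9 s: 9 × 4 = 36 m
Net displacement = -7 m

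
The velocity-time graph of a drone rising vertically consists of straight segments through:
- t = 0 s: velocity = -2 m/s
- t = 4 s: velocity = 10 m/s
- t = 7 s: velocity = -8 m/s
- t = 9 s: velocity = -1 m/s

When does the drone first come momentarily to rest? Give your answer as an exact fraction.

t = 2/3 s

v changes sign on 0–4 s (from -2 to 10); the graph is linear there, so v = 0 at t = 0 + (2)·(4 − 0)/(10 − -2) = 2/3 s.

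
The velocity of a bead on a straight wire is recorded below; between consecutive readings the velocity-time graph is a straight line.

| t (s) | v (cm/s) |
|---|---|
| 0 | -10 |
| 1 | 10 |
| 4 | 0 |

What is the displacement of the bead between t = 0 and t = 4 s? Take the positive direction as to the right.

15 cm

Displacement is the signed area under the v-t curve.
0–1 s: ½(-10 + 10)(1) = 0 cm
1–4 s: ½(10 + 0)(3) = 15 cm
Net displacement = 15 cm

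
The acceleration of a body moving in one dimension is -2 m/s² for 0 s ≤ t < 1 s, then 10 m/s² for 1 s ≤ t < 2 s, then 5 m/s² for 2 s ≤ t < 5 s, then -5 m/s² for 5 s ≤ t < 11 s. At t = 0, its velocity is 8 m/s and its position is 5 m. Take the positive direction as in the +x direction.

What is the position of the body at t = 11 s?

On each constant-a segment, Δv = aΔt and Δx = v₀Δt + ½aΔt²; chain segment to segment.
0–1 s: v starts 8 m/s; Δx = 8·1 + ½·-2·1² = 7 m; v ends 6 m/s.
1–2 s: v starts 6 m/s; Δx = 6·1 + ½·10·1² = 11 m; v ends 16 m/s.
2–5 s: v starts 16 m/s; Δx = 16·3 + ½·5·3² = 70.5 m; v ends 31 m/s.
5–11 s: v starts 31 m/s; Δx = 31·6 + ½·-5·6² = 96 m; v ends 1 m/s.
x(11) = 5 + Σ Δx = 189.5 m.

189.5 m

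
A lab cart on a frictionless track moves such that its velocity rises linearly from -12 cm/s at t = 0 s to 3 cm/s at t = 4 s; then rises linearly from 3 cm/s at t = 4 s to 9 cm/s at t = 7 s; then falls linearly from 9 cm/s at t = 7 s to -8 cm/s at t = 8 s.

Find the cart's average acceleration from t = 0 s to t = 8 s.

0.5 cm/s²

Average acceleration = Δv/Δt = (-8 − -12)/(8 − 0) = 0.5 cm/s².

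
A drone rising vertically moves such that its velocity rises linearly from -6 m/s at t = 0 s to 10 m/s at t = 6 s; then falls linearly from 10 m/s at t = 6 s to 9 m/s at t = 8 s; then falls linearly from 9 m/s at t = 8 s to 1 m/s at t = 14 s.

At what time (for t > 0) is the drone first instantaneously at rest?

v changes sign on 0–6 s (from -6 to 10); the graph is linear there, so v = 0 at t = 0 + (6)·(6 − 0)/(10 − -6) = 2.25 s.

t = 2.25 s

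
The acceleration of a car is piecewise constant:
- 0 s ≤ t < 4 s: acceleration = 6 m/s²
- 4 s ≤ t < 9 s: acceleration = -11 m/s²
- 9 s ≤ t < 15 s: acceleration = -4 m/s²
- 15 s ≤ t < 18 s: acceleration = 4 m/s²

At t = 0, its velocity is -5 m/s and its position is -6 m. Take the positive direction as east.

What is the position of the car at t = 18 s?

-470.5 m

On each constant-a segment, Δv = aΔt and Δx = v₀Δt + ½aΔt²; chain segment to segment.
0–4 s: v starts -5 m/s; Δx = -5·4 + ½·6·4² = 28 m; v ends 19 m/s.
4–9 s: v starts 19 m/s; Δx = 19·5 + ½·-11·5² = -42.5 m; v ends -36 m/s.
9–15 s: v starts -36 m/s; Δx = -36·6 + ½·-4·6² = -288 m; v ends -60 m/s.
15–18 s: v starts -60 m/s; Δx = -60·3 + ½·4·3² = -162 m; v ends -48 m/s.
x(18) = -6 + Σ Δx = -470.5 m.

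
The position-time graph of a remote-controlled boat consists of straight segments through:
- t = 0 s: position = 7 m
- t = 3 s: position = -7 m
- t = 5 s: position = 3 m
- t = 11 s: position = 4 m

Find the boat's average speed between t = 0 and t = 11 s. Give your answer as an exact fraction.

Average speed = (total path length)/(elapsed time); on a piecewise-linear x-t graph the path length is Σ|Δx|.
0–3 s: |Δx| = |-7 − 7| = 14 m
3–5 s: |Δx| = |3 − -7| = 10 m
5–11 s: |Δx| = |4 − 3| = 1 m
Total path = 25 m; average speed = 25/11 = 25/11 m/s.

25/11 m/s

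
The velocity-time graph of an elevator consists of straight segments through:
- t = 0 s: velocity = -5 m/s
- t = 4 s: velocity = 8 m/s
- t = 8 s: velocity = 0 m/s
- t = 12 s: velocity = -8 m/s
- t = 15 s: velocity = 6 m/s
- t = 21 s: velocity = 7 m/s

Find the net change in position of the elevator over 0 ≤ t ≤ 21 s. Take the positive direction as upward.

Net displacement equals the area under the velocity-time graph (areas below the axis count negative).
0–4 s: ½(-5 + 8)(4) = 6 m
4–8 s: ½(8 + 0)(4) = 16 m
8–12 s: ½(0 + -8)(4) = -16 m
12–15 s: ½(-8 + 6)(3) = -3 m
15–21 s: ½(6 + 7)(6) = 39 m
Net displacement = 42 m

42 m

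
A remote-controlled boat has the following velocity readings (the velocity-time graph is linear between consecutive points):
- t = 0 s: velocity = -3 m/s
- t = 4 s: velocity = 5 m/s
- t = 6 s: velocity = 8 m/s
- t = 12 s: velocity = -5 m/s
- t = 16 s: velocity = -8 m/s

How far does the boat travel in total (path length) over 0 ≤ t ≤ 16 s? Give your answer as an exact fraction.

1769/26 m

Total distance travelled is ∫|v| dt — sum the magnitudes of each area piece.
0–4 s: v = 0 at t = 1.5 s; triangle areas 2.25 + 6.25 = 8.5 m
4–6 s: |½(5 + 8)(2)| = 13 m
6–12 s: v = 0 at t = 126/13 s; triangle areas 192/13 + 75/13 = 267/13 m
12–16 s: |½(-5 + -8)(4)| = 26 m
Total distance = 1769/26 m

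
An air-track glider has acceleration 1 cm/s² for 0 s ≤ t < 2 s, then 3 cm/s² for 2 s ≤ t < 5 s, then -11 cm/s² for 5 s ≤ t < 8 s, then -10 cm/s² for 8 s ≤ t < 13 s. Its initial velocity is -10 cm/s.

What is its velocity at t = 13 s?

-82 cm/s

Δv equals the area under the a-t graph; then v = v₀ + Δv.
0–2 s: 1 × 2 = 2 cm/s
2–5 s: 3 × 3 = 9 cm/s
5–8 s: -11 × 3 = -33 cm/s
8–13 s: -10 × 5 = -50 cm/s
Δv = -72 cm/s, so v(13) = -10 + (-72) = -82 cm/s.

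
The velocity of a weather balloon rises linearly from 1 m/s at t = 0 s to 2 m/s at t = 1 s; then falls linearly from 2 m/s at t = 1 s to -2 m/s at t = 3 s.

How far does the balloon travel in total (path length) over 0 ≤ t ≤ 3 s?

3.5 m

Total distance travelled is ∫|v| dt — sum the magnitudes of each area piece.
0–1 s: |½(1 + 2)(1)| = 1.5 m
1–3 s: v = 0 at t = 2 s; triangle areas 1 + 1 = 2 m
Total distance = 3.5 m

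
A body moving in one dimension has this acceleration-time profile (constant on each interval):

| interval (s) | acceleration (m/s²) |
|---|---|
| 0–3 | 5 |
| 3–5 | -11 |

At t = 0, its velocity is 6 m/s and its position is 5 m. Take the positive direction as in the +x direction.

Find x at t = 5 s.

65.5 m

On each constant-a segment, Δv = aΔt and Δx = v₀Δt + ½aΔt²; chain segment to segment.
0–3 s: v starts 6 m/s; Δx = 6·3 + ½·5·3² = 40.5 m; v ends 21 m/s.
3–5 s: v starts 21 m/s; Δx = 21·2 + ½·-11·2² = 20 m; v ends -1 m/s.
x(5) = 5 + Σ Δx = 65.5 m.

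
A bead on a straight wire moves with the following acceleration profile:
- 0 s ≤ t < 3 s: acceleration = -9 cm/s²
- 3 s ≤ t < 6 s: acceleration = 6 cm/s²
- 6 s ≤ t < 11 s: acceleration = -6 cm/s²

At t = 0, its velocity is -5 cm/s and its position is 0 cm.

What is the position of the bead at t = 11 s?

On each constant-a segment, Δv = aΔt and Δx = v₀Δt + ½aΔt²; chain segment to segment.
0–3 s: v starts -5 cm/s; Δx = -5·3 + ½·-9·3² = -55.5 cm; v ends -32 cm/s.
3–6 s: v starts -32 cm/s; Δx = -32·3 + ½·6·3² = -69 cm; v ends -14 cm/s.
6–11 s: v starts -14 cm/s; Δx = -14·5 + ½·-6·5² = -145 cm; v ends -44 cm/s.
x(11) = 0 + Σ Δx = -269.5 cm.

-269.5 cm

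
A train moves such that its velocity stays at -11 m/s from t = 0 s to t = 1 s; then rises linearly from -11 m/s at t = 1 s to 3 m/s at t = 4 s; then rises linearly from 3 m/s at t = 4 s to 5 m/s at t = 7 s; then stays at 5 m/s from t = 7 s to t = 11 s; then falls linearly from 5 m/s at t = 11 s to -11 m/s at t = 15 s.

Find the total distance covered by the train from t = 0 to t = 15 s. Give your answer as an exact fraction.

Total distance travelled is ∫|v| dt — sum the magnitudes of each area piece.
0–1 s: |-11| × 1 = 11 m
1–4 s: v = 0 at t = 47/14 s; triangle areas 363/28 + 27/28 = 195/14 m
4–7 s: |½(3 + 5)(3)| = 12 m
7–11 s: |5| × 4 = 20 m
11–15 s: v = 0 at t = 12.25 s; triangle areas 3.125 + 15.125 = 18.25 m
Total distance = 2105/28 m

2105/28 m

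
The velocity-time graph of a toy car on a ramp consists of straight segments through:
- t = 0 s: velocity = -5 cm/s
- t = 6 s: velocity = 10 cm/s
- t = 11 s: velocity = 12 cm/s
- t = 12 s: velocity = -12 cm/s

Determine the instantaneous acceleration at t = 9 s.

0.4 cm/s²

Acceleration is the slope of the v-t graph on 6–11 s: (12 − 10)/(11 − 6) = 0.4 cm/s².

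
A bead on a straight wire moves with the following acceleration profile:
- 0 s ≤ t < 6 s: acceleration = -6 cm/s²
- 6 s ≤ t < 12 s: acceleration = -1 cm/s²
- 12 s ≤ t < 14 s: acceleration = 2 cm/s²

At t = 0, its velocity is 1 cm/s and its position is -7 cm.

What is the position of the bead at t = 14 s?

On each constant-a segment, Δv = aΔt and Δx = v₀Δt + ½aΔt²; chain segment to segment.
0–6 s: v starts 1 cm/s; Δx = 1·6 + ½·-6·6² = -102 cm; v ends -35 cm/s.
6–12 s: v starts -35 cm/s; Δx = -35·6 + ½·-1·6² = -228 cm; v ends -41 cm/s.
12–14 s: v starts -41 cm/s; Δx = -41·2 + ½·2·2² = -78 cm; v ends -37 cm/s.
x(14) = -7 + Σ Δx = -415 cm.

-415 cm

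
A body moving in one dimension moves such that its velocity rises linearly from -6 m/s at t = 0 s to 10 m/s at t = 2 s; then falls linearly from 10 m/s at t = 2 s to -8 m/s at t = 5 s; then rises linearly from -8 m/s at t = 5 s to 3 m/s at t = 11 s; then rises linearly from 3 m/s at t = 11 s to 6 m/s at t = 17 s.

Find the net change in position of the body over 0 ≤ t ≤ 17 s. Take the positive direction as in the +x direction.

Displacement is the signed area under the v-t curve.
0–2 s: ½(-6 + 10)(2) = 4 m
2–5 s: ½(10 + -8)(3) = 3 m
5–11 s: ½(-8 + 3)(6) = -15 m
11–17 s: ½(3 + 6)(6) = 27 m
Net displacement = 19 m

19 m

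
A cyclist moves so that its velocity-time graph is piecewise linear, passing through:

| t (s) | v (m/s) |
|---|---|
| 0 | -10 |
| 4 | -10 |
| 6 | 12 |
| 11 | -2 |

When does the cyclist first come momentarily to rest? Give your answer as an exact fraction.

t = 54/11 s

v changes sign on 4–6 s (from -10 to 12); the graph is linear there, so v = 0 at t = 4 + (10)·(6 − 4)/(12 − -10) = 54/11 s.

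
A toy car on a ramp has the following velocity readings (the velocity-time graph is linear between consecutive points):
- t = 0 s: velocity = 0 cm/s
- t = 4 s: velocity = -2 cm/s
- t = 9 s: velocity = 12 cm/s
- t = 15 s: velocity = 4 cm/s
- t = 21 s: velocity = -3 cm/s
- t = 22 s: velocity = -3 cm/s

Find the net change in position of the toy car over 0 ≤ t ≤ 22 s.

Displacement is the signed area under the v-t curve.
0–4 s: ½(0 + -2)(4) = -4 cm
4–9 s: ½(-2 + 12)(5) = 25 cm
9–15 s: ½(12 + 4)(6) = 48 cm
15–21 s: ½(4 + -3)(6) = 3 cm
21–22 s: -3 × 1 = -3 cm
Net displacement = 69 cm

69 cm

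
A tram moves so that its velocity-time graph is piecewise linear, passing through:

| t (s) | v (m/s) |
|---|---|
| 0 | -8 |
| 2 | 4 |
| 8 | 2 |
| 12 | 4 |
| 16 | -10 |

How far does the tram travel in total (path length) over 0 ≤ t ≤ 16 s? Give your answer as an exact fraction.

Total distance travelled is ∫|v| dt — sum the magnitudes of each area piece.
0–2 s: v = 0 at t = 4/3 s; triangle areas 16/3 + 4/3 = 20/3 m
2–8 s: |½(4 + 2)(6)| = 18 m
8–12 s: |½(2 + 4)(4)| = 12 m
12–16 s: v = 0 at t = 92/7 s; triangle areas 16/7 + 100/7 = 116/7 m
Total distance = 1118/21 m

1118/21 m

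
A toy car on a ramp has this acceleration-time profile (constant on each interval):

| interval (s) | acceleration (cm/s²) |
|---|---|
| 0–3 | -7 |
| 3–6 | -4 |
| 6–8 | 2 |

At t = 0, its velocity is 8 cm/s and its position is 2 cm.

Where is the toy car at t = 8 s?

-108.5 cm

On each constant-a segment, Δv = aΔt and Δx = v₀Δt + ½aΔt²; chain segment to segment.
0–3 s: v starts 8 cm/s; Δx = 8·3 + ½·-7·3² = -7.5 cm; v ends -13 cm/s.
3–6 s: v starts -13 cm/s; Δx = -13·3 + ½·-4·3² = -57 cm; v ends -25 cm/s.
6–8 s: v starts -25 cm/s; Δx = -25·2 + ½·2·2² = -46 cm; v ends -21 cm/s.
x(8) = 2 + Σ Δx = -108.5 cm.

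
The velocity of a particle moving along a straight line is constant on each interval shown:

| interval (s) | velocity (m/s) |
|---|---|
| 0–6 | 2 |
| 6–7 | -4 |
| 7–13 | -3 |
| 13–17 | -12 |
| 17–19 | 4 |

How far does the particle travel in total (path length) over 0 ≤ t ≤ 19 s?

Total distance travelled is ∫|v| dt — sum the magnitudes of each area piece.
0–6 s: |2| × 6 = 12 m
6–7 s: |-4| × 1 = 4 m
7–13 s: |-3| × 6 = 18 m
13–17 s: |-12| × 4 = 48 m
17–19 s: |4| × 2 = 8 m
Total distance = 90 m

90 m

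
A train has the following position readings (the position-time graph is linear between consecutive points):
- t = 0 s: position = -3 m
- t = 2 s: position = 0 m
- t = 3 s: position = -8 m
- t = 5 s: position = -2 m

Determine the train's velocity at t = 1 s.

Velocity is the slope of the x-t graph on 0–2 s: (0 − -3)/(2 − 0) = 1.5 m/s.

1.5 m/s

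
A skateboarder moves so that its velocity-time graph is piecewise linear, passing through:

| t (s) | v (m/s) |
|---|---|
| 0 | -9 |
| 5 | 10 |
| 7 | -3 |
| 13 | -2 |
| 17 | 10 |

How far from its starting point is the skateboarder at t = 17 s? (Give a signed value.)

10.5 m

Net displacement equals the area under the velocity-time graph (areas below the axis count negative).
0–5 s: ½(-9 + 10)(5) = 2.5 m
5–7 s: ½(10 + -3)(2) = 7 m
7–13 s: ½(-3 + -2)(6) = -15 m
13–17 s: ½(-2 + 10)(4) = 16 m
Net displacement = 10.5 m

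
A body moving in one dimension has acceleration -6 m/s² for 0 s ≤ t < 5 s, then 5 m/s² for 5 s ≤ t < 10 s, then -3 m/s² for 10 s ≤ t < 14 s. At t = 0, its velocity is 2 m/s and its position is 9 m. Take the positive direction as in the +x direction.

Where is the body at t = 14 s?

On each constant-a segment, Δv = aΔt and Δx = v₀Δt + ½aΔt²; chain segment to segment.
0–5 s: v starts 2 m/s; Δx = 2·5 + ½·-6·5² = -65 m; v ends -28 m/s.
5–10 s: v starts -28 m/s; Δx = -28·5 + ½·5·5² = -77.5 m; v ends -3 m/s.
10–14 s: v starts -3 m/s; Δx = -3·4 + ½·-3·4² = -36 m; v ends -15 m/s.
x(14) = 9 + Σ Δx = -169.5 m.

-169.5 m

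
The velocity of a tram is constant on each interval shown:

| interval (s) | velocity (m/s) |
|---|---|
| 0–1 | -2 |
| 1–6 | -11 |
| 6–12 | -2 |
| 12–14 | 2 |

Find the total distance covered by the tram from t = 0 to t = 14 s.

Distance (not displacement) is the total path length: add the absolute areas under v-t.
0–1 s: |-2| × 1 = 2 m
1–6 s: |-11| × 5 = 55 m
6–12 s: |-2| × 6 = 12 m
12–14 s: |2| × 2 = 4 m
Total distance = 73 m

73 m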